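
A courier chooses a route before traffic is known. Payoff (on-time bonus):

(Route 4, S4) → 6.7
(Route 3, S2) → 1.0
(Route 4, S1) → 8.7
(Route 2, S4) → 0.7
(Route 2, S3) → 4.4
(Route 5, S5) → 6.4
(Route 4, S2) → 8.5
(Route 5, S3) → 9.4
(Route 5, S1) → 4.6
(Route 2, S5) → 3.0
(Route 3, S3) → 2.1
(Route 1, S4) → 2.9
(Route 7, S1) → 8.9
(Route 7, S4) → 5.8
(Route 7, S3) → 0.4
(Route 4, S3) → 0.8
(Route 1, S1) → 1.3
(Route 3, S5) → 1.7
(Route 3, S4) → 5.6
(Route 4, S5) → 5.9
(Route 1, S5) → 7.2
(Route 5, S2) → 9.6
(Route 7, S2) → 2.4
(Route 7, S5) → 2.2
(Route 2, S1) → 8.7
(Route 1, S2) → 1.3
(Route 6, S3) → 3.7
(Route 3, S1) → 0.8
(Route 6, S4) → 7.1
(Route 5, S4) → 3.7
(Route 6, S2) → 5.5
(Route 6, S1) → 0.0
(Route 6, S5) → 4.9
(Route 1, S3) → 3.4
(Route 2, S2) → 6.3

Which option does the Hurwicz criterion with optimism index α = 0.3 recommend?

Route 5

Route 1: 0.3·7.2 + 0.7·1.3 = 3.07
Route 2: 0.3·8.7 + 0.7·0.7 = 3.1
Route 3: 0.3·5.6 + 0.7·0.8 = 2.24
Route 4: 0.3·8.7 + 0.7·0.8 = 3.17
Route 5: 0.3·9.6 + 0.7·3.7 = 5.47
Route 6: 0.3·7.1 + 0.7·0.0 = 2.13
Route 7: 0.3·8.9 + 0.7·0.4 = 2.95
Highest Hurwicz score = 5.47 → Route 5.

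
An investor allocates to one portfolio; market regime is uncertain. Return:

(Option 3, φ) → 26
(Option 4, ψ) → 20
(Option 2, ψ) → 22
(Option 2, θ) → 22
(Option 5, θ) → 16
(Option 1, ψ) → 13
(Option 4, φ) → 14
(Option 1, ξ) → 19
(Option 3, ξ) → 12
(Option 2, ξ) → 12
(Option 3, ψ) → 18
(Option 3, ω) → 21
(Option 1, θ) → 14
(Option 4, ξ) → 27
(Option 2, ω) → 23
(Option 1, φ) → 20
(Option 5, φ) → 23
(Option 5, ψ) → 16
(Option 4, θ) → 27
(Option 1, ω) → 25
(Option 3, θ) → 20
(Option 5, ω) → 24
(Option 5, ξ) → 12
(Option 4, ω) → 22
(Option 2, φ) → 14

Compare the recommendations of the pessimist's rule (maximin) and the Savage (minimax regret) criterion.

Row minima: Option 1=13, Option 2=12, Option 3=12, Option 4=14, Option 5=12
Best worst-case = 14 → Option 4.
Column bests: θ=27, φ=26, ψ=22, ω=25, ξ=27.
Option 1 regrets: 13, 6, 9, 0, 8 → max 13
Option 2 regrets: 5, 12, 0, 2, 15 → max 15
Option 3 regrets: 7, 0, 4, 4, 15 → max 15
Option 4 regrets: 0, 12, 2, 3, 0 → max 12
Option 5 regrets: 11, 3, 6, 1, 15 → max 15
Smallest max regret = 12 → Option 4.

maximin → Option 4; minimax regret → Option 4 (agree)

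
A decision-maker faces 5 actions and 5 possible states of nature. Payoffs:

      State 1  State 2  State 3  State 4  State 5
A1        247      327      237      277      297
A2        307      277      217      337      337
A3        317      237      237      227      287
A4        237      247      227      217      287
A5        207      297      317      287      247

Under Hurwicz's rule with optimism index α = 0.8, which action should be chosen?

A2

A1: 0.8·327 + 0.2·237 = 309
A2: 0.8·337 + 0.2·217 = 313
A3: 0.8·317 + 0.2·227 = 299
A4: 0.8·287 + 0.2·217 = 273
A5: 0.8·317 + 0.2·207 = 295
Highest Hurwicz score = 313 → A2.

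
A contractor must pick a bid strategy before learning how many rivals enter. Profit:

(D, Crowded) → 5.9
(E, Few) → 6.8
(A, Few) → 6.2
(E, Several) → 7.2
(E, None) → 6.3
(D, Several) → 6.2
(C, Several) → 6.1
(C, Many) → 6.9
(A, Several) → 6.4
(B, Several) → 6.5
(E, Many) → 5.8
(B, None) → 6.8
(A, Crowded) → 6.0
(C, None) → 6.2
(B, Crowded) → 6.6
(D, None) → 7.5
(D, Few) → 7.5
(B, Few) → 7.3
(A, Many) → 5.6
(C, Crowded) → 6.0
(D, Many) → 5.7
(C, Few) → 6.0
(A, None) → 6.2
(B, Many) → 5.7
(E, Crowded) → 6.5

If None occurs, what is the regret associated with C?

Best payoff under None is 7.5.
Regret = 7.5 − 6.2 = 1.3.

1.3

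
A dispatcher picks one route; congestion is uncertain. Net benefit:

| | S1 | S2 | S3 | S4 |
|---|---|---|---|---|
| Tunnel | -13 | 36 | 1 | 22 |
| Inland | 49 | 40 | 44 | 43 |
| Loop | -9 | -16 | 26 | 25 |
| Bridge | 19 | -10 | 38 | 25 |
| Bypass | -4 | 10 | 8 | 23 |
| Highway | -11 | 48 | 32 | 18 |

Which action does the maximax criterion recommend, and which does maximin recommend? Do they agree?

maximax → Inland; maximin → Inland (agree)

Row maxima: Tunnel=36, Inland=49, Loop=26, Bridge=38, Bypass=23, Highway=48
Best best-case = 49 → Inland.
Row minima: Tunnel=-13, Inland=40, Loop=-16, Bridge=-10, Bypass=-4, Highway=-11
Best worst-case = 40 → Inland.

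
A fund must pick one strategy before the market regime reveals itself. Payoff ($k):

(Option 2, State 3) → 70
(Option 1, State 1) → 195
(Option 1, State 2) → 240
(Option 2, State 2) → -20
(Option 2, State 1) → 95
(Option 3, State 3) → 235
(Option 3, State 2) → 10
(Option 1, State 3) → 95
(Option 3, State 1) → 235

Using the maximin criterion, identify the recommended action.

Row minima: Option 1=95, Option 2=-20, Option 3=10
Best worst-case = 95 → Option 1.

Option 1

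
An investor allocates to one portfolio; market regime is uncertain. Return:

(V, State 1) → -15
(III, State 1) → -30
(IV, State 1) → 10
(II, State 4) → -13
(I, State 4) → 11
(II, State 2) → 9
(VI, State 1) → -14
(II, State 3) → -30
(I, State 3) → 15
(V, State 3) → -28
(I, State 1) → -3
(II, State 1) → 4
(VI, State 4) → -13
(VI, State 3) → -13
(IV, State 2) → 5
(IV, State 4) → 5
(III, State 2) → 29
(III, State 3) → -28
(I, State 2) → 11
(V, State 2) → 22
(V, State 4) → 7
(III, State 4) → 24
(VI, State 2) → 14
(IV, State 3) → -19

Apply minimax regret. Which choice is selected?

Column bests: State 1=10, State 2=29, State 3=15, State 4=24.
I regrets: 13, 18, 0, 13 → max 18
II regrets: 6, 20, 45, 37 → max 45
III regrets: 40, 0, 43, 0 → max 43
IV regrets: 0, 24, 34, 19 → max 34
V regrets: 25, 7, 43, 17 → max 43
VI regrets: 24, 15, 28, 37 → max 37
Smallest max regret = 18 → I.

I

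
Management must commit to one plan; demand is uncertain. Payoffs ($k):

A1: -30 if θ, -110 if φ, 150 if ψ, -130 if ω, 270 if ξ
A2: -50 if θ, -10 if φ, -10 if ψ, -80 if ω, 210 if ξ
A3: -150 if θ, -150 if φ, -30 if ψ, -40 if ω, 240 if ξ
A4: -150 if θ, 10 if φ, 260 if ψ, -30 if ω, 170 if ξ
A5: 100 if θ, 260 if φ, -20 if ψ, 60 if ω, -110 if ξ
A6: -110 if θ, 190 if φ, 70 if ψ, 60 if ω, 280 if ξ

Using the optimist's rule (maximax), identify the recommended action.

Row maxima: A1=270, A2=210, A3=240, A4=260, A5=260, A6=280
Best best-case = 280 → A6.

A6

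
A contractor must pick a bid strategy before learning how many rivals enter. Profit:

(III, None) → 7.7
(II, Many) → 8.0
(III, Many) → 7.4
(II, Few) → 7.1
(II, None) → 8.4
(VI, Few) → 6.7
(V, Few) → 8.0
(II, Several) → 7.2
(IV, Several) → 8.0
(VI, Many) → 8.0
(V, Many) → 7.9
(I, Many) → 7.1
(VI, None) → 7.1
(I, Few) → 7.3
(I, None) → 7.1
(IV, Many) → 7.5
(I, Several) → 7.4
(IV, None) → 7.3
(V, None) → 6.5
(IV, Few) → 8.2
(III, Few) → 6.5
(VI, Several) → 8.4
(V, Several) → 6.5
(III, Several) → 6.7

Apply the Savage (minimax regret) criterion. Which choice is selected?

Column bests: None=8.4, Few=8.2, Several=8.4, Many=8.0.
I regrets: 1.3, 0.9, 1.0, 0.9 → max 1.3
II regrets: 0.0, 1.1, 1.2, 0.0 → max 1.2
III regrets: 0.7, 1.7, 1.7, 0.6 → max 1.7
IV regrets: 1.1, 0.0, 0.4, 0.5 → max 1.1
V regrets: 1.9, 0.2, 1.9, 0.1 → max 1.9
VI regrets: 1.3, 1.5, 0.0, 0.0 → max 1.5
Smallest max regret = 1.1 → IV.

IV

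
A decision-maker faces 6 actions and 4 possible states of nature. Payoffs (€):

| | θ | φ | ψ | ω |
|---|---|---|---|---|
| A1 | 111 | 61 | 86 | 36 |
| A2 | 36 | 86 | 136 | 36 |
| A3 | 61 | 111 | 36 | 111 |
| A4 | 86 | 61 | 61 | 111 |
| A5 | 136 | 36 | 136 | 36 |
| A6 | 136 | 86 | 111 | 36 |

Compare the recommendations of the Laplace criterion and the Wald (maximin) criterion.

Row averages: A1=73.5, A2=73.5, A3=79.75, A4=79.75, A5=86, A6=92.25
Highest average = 92.25 → A6.
Row minima: A1=36, A2=36, A3=36, A4=61, A5=36, A6=36
Best worst-case = 61 → A4.

laplace → A6; maximin → A4 (disagree)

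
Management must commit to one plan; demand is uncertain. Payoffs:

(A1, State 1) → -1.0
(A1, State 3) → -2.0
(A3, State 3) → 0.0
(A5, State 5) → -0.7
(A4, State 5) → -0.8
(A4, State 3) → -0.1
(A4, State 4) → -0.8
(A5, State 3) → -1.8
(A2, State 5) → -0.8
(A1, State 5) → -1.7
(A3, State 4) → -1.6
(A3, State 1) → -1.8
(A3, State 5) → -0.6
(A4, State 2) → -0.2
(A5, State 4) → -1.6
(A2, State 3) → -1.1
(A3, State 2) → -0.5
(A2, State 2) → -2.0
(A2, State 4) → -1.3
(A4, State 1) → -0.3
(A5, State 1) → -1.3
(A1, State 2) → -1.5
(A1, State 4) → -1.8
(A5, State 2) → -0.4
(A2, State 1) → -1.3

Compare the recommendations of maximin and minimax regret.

maximin → A4; minimax regret → A4 (agree)

Row minima: A1=-2.0, A2=-2.0, A3=-1.8, A4=-0.8, A5=-1.8
Best worst-case = -0.8 → A4.
Column bests: State 1=-0.3, State 2=-0.2, State 3=0.0, State 4=-0.8, State 5=-0.6.
A1 regrets: 0.7, 1.3, 2.0, 1.0, 1.1 → max 2.0
A2 regrets: 1.0, 1.8, 1.1, 0.5, 0.2 → max 1.8
A3 regrets: 1.5, 0.3, 0.0, 0.8, 0.0 → max 1.5
A4 regrets: 0.0, 0.0, 0.1, 0.0, 0.2 → max 0.2
A5 regrets: 1.0, 0.2, 1.8, 0.8, 0.1 → max 1.8
Smallest max regret = 0.2 → A4.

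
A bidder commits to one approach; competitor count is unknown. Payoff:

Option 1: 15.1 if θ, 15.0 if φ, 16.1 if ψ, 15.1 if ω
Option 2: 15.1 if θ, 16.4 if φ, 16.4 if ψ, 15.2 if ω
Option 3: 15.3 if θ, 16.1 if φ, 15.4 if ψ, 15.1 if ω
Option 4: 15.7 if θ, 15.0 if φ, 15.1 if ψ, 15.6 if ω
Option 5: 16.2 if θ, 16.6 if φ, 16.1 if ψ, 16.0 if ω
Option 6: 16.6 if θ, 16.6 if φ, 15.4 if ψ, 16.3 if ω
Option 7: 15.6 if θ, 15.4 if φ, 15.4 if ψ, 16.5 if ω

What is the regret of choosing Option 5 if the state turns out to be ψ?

0.3

Best payoff under ψ is 16.4.
Regret = 16.4 − 16.1 = 0.3.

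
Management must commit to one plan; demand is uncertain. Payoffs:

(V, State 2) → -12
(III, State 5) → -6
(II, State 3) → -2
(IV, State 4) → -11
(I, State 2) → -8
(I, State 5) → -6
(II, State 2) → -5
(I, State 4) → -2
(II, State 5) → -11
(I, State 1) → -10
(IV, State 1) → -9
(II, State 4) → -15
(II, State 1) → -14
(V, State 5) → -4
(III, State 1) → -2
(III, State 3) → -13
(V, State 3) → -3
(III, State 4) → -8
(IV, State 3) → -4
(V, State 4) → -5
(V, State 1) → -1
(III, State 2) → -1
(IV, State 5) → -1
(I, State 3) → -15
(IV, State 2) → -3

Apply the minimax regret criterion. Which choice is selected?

IV

Column bests: State 1=-1, State 2=-1, State 3=-2, State 4=-2, State 5=-1.
I regrets: 9, 7, 13, 0, 5 → max 13
II regrets: 13, 4, 0, 13, 10 → max 13
III regrets: 1, 0, 11, 6, 5 → max 11
IV regrets: 8, 2, 2, 9, 0 → max 9
V regrets: 0, 11, 1, 3, 3 → max 11
Smallest max regret = 9 → IV.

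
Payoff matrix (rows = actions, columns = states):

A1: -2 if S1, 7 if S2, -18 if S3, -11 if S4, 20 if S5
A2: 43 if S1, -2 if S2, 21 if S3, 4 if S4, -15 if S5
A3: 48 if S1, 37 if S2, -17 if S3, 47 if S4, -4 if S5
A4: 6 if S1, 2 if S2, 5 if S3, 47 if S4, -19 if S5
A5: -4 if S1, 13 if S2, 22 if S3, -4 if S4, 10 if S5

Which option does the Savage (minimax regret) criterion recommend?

A3

Column bests: S1=48, S2=37, S3=22, S4=47, S5=20.
A1 regrets: 50, 30, 40, 58, 0 → max 58
A2 regrets: 5, 39, 1, 43, 35 → max 43
A3 regrets: 0, 0, 39, 0, 24 → max 39
A4 regrets: 42, 35, 17, 0, 39 → max 42
A5 regrets: 52, 24, 0, 51, 10 → max 52
Smallest max regret = 39 → A3.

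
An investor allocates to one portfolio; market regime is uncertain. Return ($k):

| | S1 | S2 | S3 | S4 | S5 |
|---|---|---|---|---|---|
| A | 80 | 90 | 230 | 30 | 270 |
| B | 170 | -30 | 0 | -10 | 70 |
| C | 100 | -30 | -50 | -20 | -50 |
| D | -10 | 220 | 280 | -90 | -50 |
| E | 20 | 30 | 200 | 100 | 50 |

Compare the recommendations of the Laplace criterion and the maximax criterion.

Row averages: A=140, B=40, C=-10, D=70, E=80
Highest average = 140 → A.
Row maxima: A=270, B=170, C=100, D=280, E=200
Best best-case = 280 → D.

laplace → A; maximax → D (disagree)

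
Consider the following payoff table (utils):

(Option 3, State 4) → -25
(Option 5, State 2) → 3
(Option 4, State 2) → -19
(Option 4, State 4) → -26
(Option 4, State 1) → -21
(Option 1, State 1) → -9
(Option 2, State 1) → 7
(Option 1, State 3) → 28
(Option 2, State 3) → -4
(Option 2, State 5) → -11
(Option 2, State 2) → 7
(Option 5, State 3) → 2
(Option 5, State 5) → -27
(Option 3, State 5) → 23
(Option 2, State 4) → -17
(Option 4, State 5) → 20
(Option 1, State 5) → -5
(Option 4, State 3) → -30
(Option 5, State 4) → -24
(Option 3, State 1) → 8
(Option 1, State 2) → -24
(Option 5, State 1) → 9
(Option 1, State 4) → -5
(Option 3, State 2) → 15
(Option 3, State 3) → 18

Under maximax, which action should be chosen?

Row maxima: Option 1=28, Option 2=7, Option 3=23, Option 4=20, Option 5=9
Best best-case = 28 → Option 1.

Option 1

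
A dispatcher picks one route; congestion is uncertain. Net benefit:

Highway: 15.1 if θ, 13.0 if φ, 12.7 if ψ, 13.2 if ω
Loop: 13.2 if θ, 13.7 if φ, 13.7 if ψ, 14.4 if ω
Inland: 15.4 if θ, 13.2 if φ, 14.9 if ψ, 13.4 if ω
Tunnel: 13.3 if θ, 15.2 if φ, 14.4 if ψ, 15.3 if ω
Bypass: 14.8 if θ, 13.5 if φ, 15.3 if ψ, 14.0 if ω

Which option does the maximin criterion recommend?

Row minima: Highway=12.7, Loop=13.2, Inland=13.2, Tunnel=13.3, Bypass=13.5
Best worst-case = 13.5 → Bypass.

Bypass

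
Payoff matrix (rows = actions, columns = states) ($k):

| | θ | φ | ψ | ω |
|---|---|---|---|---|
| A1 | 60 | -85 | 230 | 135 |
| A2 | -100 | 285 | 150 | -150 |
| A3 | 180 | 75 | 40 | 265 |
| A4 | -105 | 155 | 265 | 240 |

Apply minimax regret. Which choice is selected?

A3

Column bests: θ=180, φ=285, ψ=265, ω=265.
A1 regrets: 120, 370, 35, 130 → max 370
A2 regrets: 280, 0, 115, 415 → max 415
A3 regrets: 0, 210, 225, 0 → max 225
A4 regrets: 285, 130, 0, 25 → max 285
Smallest max regret = 225 → A3.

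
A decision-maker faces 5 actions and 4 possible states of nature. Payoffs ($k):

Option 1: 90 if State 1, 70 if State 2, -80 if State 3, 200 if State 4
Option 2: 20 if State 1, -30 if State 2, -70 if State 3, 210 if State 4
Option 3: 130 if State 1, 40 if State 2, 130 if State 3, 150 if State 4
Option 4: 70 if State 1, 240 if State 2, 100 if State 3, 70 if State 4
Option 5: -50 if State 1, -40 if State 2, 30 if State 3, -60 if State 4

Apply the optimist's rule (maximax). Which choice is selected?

Row maxima: Option 1=200, Option 2=210, Option 3=150, Option 4=240, Option 5=30
Best best-case = 240 → Option 4.

Option 4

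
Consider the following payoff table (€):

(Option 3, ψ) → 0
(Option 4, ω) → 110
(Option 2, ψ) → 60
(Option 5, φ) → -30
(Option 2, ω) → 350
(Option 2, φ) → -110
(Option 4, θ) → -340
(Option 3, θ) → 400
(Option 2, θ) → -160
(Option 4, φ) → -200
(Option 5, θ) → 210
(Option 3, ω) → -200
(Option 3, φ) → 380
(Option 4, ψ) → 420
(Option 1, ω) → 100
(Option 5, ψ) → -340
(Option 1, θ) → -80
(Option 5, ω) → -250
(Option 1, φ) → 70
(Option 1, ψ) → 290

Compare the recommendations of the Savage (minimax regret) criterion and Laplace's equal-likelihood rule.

Column bests: θ=400, φ=380, ψ=420, ω=350.
Option 1 regrets: 480, 310, 130, 250 → max 480
Option 2 regrets: 560, 490, 360, 0 → max 560
Option 3 regrets: 0, 0, 420, 550 → max 550
Option 4 regrets: 740, 580, 0, 240 → max 740
Option 5 regrets: 190, 410, 760, 600 → max 760
Smallest max regret = 480 → Option 1.
Row averages: Option 1=95, Option 2=35, Option 3=145, Option 4=-2.5, Option 5=-102.5
Highest average = 145 → Option 3.

minimax regret → Option 1; laplace → Option 3 (disagree)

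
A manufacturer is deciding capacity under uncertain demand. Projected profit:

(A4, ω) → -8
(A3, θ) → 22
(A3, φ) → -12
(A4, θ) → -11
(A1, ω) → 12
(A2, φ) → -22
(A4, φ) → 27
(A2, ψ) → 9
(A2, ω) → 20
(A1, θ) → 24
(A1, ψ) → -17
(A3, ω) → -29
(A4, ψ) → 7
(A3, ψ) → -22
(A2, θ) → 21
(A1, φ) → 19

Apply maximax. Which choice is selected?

Row maxima: A1=24, A2=21, A3=22, A4=27
Best best-case = 27 → A4.

A4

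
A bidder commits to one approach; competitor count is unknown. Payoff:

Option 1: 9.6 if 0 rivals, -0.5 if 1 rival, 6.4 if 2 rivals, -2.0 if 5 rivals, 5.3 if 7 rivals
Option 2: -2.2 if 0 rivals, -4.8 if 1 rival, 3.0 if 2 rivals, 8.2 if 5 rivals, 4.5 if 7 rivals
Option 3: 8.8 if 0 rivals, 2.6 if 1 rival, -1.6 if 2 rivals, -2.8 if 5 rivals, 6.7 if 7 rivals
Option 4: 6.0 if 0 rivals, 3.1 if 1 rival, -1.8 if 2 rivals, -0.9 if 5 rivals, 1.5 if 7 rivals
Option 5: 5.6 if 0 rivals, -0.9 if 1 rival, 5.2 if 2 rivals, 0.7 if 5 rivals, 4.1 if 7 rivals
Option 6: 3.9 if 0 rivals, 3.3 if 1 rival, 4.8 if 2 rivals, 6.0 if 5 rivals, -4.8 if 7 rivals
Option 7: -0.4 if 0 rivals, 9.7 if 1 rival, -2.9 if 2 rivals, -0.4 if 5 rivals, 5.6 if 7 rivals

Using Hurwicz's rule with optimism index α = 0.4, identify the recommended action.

Option 1: 0.4·9.6 + 0.6·(-2.0) = 2.64
Option 2: 0.4·8.2 + 0.6·(-4.8) = 0.4
Option 3: 0.4·8.8 + 0.6·(-2.8) = 1.84
Option 4: 0.4·6.0 + 0.6·(-1.8) = 1.32
Option 5: 0.4·5.6 + 0.6·(-0.9) = 1.7
Option 6: 0.4·6.0 + 0.6·(-4.8) = -0.48
Option 7: 0.4·9.7 + 0.6·(-2.9) = 2.14
Highest Hurwicz score = 2.64 → Option 1.

Option 1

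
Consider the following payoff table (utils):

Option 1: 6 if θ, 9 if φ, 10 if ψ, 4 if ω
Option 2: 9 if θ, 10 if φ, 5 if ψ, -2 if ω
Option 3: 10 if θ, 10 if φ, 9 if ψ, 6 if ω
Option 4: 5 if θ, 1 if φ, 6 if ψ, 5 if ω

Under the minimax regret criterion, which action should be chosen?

Column bests: θ=10, φ=10, ψ=10, ω=6.
Option 1 regrets: 4, 1, 0, 2 → max 4
Option 2 regrets: 1, 0, 5, 8 → max 8
Option 3 regrets: 0, 0, 1, 0 → max 1
Option 4 regrets: 5, 9, 4, 1 → max 9
Smallest max regret = 1 → Option 3.

Option 3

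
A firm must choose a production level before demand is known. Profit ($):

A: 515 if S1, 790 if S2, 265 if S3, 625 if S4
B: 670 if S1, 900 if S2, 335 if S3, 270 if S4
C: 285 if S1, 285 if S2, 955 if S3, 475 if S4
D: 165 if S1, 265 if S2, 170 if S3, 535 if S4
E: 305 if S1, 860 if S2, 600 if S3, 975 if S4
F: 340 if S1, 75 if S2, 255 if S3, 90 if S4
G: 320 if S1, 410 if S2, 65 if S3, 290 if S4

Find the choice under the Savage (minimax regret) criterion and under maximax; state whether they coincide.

Column bests: S1=670, S2=900, S3=955, S4=975.
A regrets: 155, 110, 690, 350 → max 690
B regrets: 0, 0, 620, 705 → max 705
C regrets: 385, 615, 0, 500 → max 615
D regrets: 505, 635, 785, 440 → max 785
E regrets: 365, 40, 355, 0 → max 365
F regrets: 330, 825, 700, 885 → max 885
G regrets: 350, 490, 890, 685 → max 890
Smallest max regret = 365 → E.
Row maxima: A=790, B=900, C=955, D=535, E=975, F=340, G=410
Best best-case = 975 → E.

minimax regret → E; maximax → E (agree)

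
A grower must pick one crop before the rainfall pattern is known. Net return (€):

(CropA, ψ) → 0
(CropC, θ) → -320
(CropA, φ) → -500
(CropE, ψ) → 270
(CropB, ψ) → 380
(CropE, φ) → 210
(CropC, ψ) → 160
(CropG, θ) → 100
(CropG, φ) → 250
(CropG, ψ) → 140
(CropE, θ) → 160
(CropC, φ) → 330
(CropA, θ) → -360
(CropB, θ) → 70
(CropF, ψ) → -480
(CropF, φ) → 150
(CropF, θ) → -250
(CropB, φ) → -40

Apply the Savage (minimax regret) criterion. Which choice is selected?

Column bests: θ=160, φ=330, ψ=380.
CropG regrets: 60, 80, 240 → max 240
CropE regrets: 0, 120, 110 → max 120
CropF regrets: 410, 180, 860 → max 860
CropC regrets: 480, 0, 220 → max 480
CropB regrets: 90, 370, 0 → max 370
CropA regrets: 520, 830, 380 → max 830
Smallest max regret = 120 → CropE.

CropE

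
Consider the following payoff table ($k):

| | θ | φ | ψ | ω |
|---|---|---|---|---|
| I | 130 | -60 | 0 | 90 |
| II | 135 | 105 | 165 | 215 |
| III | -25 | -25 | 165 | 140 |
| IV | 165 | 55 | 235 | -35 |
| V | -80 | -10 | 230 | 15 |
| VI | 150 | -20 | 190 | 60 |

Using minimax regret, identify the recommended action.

II

Column bests: θ=165, φ=105, ψ=235, ω=215.
I regrets: 35, 165, 235, 125 → max 235
II regrets: 30, 0, 70, 0 → max 70
III regrets: 190, 130, 70, 75 → max 190
IV regrets: 0, 50, 0, 250 → max 250
V regrets: 245, 115, 5, 200 → max 245
VI regrets: 15, 125, 45, 155 → max 155
Smallest max regret = 70 → II.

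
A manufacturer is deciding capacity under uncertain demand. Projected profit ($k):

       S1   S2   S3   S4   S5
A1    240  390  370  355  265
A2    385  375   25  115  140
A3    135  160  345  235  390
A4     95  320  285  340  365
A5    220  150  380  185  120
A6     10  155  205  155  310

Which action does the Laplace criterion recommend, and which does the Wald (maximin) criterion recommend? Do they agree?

laplace → A1; maximin → A1 (agree)

Row averages: A1=324, A2=208, A3=253, A4=281, A5=211, A6=167
Highest average = 324 → A1.
Row minima: A1=240, A2=25, A3=135, A4=95, A5=120, A6=10
Best worst-case = 240 → A1.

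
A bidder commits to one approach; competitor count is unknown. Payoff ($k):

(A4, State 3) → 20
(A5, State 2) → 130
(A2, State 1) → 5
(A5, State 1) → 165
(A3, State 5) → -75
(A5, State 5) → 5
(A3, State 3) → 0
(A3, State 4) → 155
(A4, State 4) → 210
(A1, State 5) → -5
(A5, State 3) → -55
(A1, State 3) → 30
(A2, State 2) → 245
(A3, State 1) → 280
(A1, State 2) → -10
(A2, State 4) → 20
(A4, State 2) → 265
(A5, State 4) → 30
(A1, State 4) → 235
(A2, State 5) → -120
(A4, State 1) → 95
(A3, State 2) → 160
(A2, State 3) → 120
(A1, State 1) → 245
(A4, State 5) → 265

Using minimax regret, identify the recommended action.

Column bests: State 1=280, State 2=265, State 3=120, State 4=235, State 5=265.
A1 regrets: 35, 275, 90, 0, 270 → max 275
A2 regrets: 275, 20, 0, 215, 385 → max 385
A3 regrets: 0, 105, 120, 80, 340 → max 340
A4 regrets: 185, 0, 100, 25, 0 → max 185
A5 regrets: 115, 135, 175, 205, 260 → max 260
Smallest max regret = 185 → A4.

A4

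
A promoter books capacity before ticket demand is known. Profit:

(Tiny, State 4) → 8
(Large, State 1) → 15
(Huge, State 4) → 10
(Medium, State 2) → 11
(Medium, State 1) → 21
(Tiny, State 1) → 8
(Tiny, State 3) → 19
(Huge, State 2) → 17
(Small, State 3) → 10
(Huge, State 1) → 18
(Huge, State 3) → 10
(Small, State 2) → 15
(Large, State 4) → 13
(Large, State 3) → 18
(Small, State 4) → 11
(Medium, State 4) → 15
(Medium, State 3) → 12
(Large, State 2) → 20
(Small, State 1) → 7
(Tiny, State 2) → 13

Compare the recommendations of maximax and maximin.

Row maxima: Tiny=19, Small=15, Medium=21, Large=20, Huge=18
Best best-case = 21 → Medium.
Row minima: Tiny=8, Small=7, Medium=11, Large=13, Huge=10
Best worst-case = 13 → Large.

maximax → Medium; maximin → Large (disagree)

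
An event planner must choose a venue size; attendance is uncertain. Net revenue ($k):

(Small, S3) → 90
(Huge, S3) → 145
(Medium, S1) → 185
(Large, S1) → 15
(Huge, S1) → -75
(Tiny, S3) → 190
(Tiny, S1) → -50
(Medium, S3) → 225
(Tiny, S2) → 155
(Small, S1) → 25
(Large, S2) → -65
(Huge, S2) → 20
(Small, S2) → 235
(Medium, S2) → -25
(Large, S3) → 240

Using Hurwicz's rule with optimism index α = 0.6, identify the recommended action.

Small

Tiny: 0.6·190 + 0.4·(-50) = 94
Small: 0.6·235 + 0.4·25 = 151
Medium: 0.6·225 + 0.4·(-25) = 125
Large: 0.6·240 + 0.4·(-65) = 118
Huge: 0.6·145 + 0.4·(-75) = 57
Highest Hurwicz score = 151 → Small.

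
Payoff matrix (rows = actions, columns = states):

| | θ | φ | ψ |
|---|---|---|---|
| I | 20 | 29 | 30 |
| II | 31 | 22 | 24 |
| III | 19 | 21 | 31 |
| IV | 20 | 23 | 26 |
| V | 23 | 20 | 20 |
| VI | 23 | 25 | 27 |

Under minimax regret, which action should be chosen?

Column bests: θ=31, φ=29, ψ=31.
I regrets: 11, 0, 1 → max 11
II regrets: 0, 7, 7 → max 7
III regrets: 12, 8, 0 → max 12
IV regrets: 11, 6, 5 → max 11
V regrets: 8, 9, 11 → max 11
VI regrets: 8, 4, 4 → max 8
Smallest max regret = 7 → II.

II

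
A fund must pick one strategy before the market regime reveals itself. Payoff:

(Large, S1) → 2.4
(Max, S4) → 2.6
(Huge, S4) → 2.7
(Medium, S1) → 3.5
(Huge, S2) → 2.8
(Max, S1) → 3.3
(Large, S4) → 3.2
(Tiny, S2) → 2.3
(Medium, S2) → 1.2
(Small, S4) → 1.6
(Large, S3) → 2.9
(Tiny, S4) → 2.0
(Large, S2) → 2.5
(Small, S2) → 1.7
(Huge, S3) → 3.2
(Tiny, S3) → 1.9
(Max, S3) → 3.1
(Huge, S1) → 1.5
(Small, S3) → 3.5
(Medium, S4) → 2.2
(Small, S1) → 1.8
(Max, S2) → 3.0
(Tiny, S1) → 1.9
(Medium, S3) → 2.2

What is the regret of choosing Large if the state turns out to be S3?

0.6

Best payoff under S3 is 3.5.
Regret = 3.5 − 2.9 = 0.6.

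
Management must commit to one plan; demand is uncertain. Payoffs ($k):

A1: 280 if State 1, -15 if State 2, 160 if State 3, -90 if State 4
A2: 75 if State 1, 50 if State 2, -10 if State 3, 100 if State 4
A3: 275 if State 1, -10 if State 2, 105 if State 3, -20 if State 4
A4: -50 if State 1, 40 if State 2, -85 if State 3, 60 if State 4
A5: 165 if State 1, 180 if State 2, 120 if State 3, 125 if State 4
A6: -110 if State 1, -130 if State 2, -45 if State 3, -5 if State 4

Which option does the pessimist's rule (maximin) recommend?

Row minima: A1=-90, A2=-10, A3=-20, A4=-85, A5=120, A6=-130
Best worst-case = 120 → A5.

A5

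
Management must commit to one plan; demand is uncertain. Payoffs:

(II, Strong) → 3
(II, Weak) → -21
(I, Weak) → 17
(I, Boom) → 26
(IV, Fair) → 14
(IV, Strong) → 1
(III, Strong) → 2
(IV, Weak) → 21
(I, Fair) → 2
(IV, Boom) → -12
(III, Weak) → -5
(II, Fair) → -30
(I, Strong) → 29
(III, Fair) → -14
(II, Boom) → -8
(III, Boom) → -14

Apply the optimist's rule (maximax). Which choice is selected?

Row maxima: I=29, II=3, III=2, IV=21
Best best-case = 29 → I.

I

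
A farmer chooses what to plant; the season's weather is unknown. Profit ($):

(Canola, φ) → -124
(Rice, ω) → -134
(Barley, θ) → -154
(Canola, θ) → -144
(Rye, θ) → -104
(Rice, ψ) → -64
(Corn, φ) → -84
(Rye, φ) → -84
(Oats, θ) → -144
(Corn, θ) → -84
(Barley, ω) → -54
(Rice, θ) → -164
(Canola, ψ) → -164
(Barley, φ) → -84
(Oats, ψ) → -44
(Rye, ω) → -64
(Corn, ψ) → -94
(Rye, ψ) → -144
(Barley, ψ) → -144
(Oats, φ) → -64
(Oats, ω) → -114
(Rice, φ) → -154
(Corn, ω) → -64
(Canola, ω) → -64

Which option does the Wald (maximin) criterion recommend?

Corn

Row minima: Oats=-144, Barley=-154, Rice=-164, Rye=-144, Corn=-94, Canola=-164
Best worst-case = -94 → Corn.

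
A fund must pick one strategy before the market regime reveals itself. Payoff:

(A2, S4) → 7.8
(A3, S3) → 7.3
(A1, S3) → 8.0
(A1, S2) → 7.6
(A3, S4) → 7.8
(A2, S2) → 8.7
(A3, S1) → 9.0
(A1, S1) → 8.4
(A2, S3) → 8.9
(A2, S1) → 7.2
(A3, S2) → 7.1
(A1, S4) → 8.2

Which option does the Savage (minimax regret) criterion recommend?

Column bests: S1=9.0, S2=8.7, S3=8.9, S4=8.2.
A1 regrets: 0.6, 1.1, 0.9, 0.0 → max 1.1
A2 regrets: 1.8, 0.0, 0.0, 0.4 → max 1.8
A3 regrets: 0.0, 1.6, 1.6, 0.4 → max 1.6
Smallest max regret = 1.1 → A1.

A1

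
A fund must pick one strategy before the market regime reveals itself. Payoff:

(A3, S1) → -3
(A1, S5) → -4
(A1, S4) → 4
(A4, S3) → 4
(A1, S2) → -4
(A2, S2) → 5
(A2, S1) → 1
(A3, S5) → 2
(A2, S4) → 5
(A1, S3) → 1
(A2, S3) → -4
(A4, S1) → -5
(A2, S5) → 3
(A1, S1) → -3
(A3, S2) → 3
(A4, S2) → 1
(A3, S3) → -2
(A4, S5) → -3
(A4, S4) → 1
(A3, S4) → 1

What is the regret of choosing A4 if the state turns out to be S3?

0

Best payoff under S3 is 4.
Regret = 4 − 4 = 0.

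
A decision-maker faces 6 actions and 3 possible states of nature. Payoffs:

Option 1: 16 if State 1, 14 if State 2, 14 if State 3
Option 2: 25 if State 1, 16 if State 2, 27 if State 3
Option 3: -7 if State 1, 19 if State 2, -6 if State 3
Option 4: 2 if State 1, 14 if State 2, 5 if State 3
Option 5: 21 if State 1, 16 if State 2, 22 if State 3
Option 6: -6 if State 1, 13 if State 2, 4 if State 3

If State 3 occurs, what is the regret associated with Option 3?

33

Best payoff under State 3 is 27.
Regret = 27 − (-6) = 33.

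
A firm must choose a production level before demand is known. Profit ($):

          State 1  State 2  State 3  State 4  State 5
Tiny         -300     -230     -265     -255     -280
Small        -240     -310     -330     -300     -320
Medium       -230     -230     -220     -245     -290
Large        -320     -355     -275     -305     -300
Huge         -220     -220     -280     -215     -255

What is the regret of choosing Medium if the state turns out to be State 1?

10

Best payoff under State 1 is -220.
Regret = -220 − (-230) = 10.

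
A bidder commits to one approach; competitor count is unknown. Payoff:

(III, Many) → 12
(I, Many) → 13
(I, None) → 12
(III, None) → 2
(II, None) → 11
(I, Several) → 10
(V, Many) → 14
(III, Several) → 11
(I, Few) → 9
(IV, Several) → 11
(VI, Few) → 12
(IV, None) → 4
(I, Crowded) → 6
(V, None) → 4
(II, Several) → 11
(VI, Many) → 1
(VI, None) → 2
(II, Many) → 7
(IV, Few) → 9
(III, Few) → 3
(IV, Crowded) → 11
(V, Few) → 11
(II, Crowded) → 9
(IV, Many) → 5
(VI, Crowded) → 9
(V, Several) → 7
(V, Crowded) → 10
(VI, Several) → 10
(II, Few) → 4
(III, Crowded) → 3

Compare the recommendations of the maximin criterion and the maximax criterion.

maximin → I; maximax → V (disagree)

Row minima: I=6, II=4, III=2, IV=4, V=4, VI=1
Best worst-case = 6 → I.
Row maxima: I=13, II=11, III=12, IV=11, V=14, VI=12
Best best-case = 14 → V.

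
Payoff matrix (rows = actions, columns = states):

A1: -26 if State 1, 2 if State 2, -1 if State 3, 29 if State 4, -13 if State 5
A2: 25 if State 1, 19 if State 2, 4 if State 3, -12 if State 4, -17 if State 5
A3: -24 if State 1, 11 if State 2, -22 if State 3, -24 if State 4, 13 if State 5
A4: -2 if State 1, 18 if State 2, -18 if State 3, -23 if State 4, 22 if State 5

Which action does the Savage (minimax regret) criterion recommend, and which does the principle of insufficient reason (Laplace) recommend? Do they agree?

minimax regret → A2; laplace → A2 (agree)

Column bests: State 1=25, State 2=19, State 3=4, State 4=29, State 5=22.
A1 regrets: 51, 17, 5, 0, 35 → max 51
A2 regrets: 0, 0, 0, 41, 39 → max 41
A3 regrets: 49, 8, 26, 53, 9 → max 53
A4 regrets: 27, 1, 22, 52, 0 → max 52
Smallest max regret = 41 → A2.
Row averages: A1=-1.8, A2=3.8, A3=-9.2, A4=-0.6
Highest average = 3.8 → A2.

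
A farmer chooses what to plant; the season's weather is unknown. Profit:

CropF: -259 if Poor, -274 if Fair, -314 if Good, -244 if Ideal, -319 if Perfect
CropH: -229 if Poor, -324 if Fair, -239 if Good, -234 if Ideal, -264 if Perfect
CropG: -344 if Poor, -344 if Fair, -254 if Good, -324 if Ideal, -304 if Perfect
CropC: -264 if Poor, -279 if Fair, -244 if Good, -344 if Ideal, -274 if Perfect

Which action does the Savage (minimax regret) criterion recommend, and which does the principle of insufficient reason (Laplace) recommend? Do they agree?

Column bests: Poor=-229, Fair=-274, Good=-239, Ideal=-234, Perfect=-264.
CropF regrets: 30, 0, 75, 10, 55 → max 75
CropH regrets: 0, 50, 0, 0, 0 → max 50
CropG regrets: 115, 70, 15, 90, 40 → max 115
CropC regrets: 35, 5, 5, 110, 10 → max 110
Smallest max regret = 50 → CropH.
Row averages: CropF=-282, CropH=-258, CropG=-314, CropC=-281
Highest average = -258 → CropH.

minimax regret → CropH; laplace → CropH (agree)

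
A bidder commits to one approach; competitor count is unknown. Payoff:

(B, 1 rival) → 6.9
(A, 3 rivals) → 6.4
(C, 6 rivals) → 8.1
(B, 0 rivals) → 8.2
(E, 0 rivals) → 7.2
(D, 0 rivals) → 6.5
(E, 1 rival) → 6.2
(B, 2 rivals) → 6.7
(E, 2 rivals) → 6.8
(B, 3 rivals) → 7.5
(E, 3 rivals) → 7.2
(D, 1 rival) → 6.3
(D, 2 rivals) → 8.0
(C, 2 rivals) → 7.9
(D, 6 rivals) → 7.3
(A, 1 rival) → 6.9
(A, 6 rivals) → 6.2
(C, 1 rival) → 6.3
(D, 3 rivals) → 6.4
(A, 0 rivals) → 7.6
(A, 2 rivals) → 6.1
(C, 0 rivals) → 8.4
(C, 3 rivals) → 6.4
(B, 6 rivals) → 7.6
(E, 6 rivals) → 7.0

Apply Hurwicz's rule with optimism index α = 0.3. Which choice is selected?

A: 0.3·7.6 + 0.7·6.1 = 6.55
B: 0.3·8.2 + 0.7·6.7 = 7.15
C: 0.3·8.4 + 0.7·6.3 = 6.93
D: 0.3·8.0 + 0.7·6.3 = 6.81
E: 0.3·7.2 + 0.7·6.2 = 6.5
Highest Hurwicz score = 7.15 → B.

B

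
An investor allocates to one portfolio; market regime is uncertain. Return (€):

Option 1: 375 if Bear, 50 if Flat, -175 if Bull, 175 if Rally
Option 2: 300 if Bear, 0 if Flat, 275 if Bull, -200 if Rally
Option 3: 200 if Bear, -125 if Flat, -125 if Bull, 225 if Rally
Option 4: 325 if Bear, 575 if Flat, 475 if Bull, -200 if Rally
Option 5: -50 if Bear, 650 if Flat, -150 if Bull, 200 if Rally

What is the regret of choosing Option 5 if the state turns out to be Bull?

625

Best payoff under Bull is 475.
Regret = 475 − (-150) = 625.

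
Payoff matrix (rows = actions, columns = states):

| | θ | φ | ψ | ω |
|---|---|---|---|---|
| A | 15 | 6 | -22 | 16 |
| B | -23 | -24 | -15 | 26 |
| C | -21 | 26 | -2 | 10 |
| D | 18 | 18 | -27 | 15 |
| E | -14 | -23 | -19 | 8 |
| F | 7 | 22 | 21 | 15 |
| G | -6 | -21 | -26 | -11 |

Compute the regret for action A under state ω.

10

Best payoff under ω is 26.
Regret = 26 − 16 = 10.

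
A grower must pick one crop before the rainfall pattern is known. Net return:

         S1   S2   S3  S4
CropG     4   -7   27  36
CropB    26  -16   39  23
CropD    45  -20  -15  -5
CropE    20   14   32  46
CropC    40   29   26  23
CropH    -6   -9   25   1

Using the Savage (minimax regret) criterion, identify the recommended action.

CropC

Column bests: S1=45, S2=29, S3=39, S4=46.
CropG regrets: 41, 36, 12, 10 → max 41
CropB regrets: 19, 45, 0, 23 → max 45
CropD regrets: 0, 49, 54, 51 → max 54
CropE regrets: 25, 15, 7, 0 → max 25
CropC regrets: 5, 0, 13, 23 → max 23
CropH regrets: 51, 38, 14, 45 → max 51
Smallest max regret = 23 → CropC.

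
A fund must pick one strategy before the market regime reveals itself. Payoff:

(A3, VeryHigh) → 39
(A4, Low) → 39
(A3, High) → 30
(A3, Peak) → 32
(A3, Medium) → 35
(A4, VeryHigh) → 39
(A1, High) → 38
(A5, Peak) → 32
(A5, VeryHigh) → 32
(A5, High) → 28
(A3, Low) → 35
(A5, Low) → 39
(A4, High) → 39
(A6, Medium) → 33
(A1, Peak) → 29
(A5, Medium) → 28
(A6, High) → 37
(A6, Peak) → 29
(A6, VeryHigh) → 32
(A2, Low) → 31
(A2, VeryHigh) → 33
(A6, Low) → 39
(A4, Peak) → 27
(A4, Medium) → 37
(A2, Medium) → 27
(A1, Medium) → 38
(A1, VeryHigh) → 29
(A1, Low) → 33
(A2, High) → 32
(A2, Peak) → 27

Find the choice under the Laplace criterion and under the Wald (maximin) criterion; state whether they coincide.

Row averages: A1=33.4, A2=30, A3=34.2, A4=36.2, A5=31.8, A6=34
Highest average = 36.2 → A4.
Row minima: A1=29, A2=27, A3=30, A4=27, A5=28, A6=29
Best worst-case = 30 → A3.

laplace → A4; maximin → A3 (disagree)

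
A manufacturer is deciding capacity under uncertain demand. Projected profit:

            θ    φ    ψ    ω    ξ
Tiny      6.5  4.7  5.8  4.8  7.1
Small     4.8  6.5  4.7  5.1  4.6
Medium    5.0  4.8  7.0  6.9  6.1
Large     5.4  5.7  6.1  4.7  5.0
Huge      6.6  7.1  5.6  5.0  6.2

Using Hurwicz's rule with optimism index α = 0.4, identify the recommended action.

Tiny: 0.4·7.1 + 0.6·4.7 = 5.66
Small: 0.4·6.5 + 0.6·4.6 = 5.36
Medium: 0.4·7.0 + 0.6·4.8 = 5.68
Large: 0.4·6.1 + 0.6·4.7 = 5.26
Huge: 0.4·7.1 + 0.6·5.0 = 5.84
Highest Hurwicz score = 5.84 → Huge.

Huge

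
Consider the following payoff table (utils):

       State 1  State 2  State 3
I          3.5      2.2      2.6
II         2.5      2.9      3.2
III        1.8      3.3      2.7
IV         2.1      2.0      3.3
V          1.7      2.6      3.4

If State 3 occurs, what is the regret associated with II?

0.2

Best payoff under State 3 is 3.4.
Regret = 3.4 − 3.2 = 0.2.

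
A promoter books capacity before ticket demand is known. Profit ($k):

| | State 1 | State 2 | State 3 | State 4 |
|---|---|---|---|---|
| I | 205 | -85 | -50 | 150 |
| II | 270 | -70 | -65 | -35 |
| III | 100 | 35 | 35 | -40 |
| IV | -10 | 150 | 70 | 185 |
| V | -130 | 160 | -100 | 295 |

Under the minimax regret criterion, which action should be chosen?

I

Column bests: State 1=270, State 2=160, State 3=70, State 4=295.
I regrets: 65, 245, 120, 145 → max 245
II regrets: 0, 230, 135, 330 → max 330
III regrets: 170, 125, 35, 335 → max 335
IV regrets: 280, 10, 0, 110 → max 280
V regrets: 400, 0, 170, 0 → max 400
Smallest max regret = 245 → I.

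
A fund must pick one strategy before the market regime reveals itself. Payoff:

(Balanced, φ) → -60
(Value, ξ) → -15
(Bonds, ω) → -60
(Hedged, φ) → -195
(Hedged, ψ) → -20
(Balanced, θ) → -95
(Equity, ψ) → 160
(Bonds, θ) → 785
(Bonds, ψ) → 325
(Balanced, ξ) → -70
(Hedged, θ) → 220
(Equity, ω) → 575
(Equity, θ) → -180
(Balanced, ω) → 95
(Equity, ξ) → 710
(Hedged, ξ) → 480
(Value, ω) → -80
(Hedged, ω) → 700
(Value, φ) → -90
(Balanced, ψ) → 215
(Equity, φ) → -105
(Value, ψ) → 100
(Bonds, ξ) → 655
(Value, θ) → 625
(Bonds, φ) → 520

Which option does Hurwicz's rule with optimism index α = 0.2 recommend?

Bonds

Equity: 0.2·710 + 0.8·(-180) = -2
Bonds: 0.2·785 + 0.8·(-60) = 109
Hedged: 0.2·700 + 0.8·(-195) = -16
Balanced: 0.2·215 + 0.8·(-95) = -33
Value: 0.2·625 + 0.8·(-90) = 53
Highest Hurwicz score = 109 → Bonds.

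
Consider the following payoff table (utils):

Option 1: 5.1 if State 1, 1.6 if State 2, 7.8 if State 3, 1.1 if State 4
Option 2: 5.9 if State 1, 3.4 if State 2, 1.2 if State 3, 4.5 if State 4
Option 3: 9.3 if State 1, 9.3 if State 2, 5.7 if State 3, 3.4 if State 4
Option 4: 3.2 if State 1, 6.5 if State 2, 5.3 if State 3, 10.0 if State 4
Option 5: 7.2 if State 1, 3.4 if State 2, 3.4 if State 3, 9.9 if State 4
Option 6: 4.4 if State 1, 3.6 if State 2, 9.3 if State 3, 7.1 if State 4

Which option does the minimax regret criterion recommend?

Option 6

Column bests: State 1=9.3, State 2=9.3, State 3=9.3, State 4=10.0.
Option 1 regrets: 4.2, 7.7, 1.5, 8.9 → max 8.9
Option 2 regrets: 3.4, 5.9, 8.1, 5.5 → max 8.1
Option 3 regrets: 0.0, 0.0, 3.6, 6.6 → max 6.6
Option 4 regrets: 6.1, 2.8, 4.0, 0.0 → max 6.1
Option 5 regrets: 2.1, 5.9, 5.9, 0.1 → max 5.9
Option 6 regrets: 4.9, 5.7, 0.0, 2.9 → max 5.7
Smallest max regret = 5.7 → Option 6.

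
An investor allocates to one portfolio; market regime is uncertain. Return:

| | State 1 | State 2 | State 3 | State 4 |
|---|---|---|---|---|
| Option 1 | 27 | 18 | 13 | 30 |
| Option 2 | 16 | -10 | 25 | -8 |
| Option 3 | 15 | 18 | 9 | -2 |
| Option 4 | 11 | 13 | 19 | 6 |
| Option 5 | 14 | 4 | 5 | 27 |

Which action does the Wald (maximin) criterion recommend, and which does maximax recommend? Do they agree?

maximin → Option 1; maximax → Option 1 (agree)

Row minima: Option 1=13, Option 2=-10, Option 3=-2, Option 4=6, Option 5=4
Best worst-case = 13 → Option 1.
Row maxima: Option 1=30, Option 2=25, Option 3=18, Option 4=19, Option 5=27
Best best-case = 30 → Option 1.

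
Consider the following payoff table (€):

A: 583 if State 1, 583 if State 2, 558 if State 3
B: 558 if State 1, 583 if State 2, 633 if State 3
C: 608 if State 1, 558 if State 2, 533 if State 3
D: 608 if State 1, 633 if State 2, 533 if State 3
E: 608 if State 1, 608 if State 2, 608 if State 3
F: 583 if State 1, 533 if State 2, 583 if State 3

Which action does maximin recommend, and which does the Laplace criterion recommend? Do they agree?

maximin → E; laplace → E (agree)

Row minima: A=558, B=558, C=533, D=533, E=608, F=533
Best worst-case = 608 → E.
Row averages: A=1724/3, B=1774/3, C=1699/3, D=1774/3, E=608, F=1699/3
Highest average = 608 → E.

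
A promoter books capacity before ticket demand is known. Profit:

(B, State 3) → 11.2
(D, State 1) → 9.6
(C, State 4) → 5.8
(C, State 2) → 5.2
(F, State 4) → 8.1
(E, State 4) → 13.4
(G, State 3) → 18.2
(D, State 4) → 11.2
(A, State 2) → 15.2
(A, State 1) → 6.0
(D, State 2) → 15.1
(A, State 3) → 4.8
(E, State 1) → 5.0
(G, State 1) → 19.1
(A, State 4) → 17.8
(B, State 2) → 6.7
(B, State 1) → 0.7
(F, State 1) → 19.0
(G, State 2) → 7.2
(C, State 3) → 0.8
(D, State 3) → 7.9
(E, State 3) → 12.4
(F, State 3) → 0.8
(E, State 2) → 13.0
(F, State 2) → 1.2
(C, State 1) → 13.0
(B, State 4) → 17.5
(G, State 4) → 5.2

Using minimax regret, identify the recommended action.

Column bests: State 1=19.1, State 2=15.2, State 3=18.2, State 4=17.8.
A regrets: 13.1, 0.0, 13.4, 0.0 → max 13.4
B regrets: 18.4, 8.5, 7.0, 0.3 → max 18.4
C regrets: 6.1, 10.0, 17.4, 12.0 → max 17.4
D regrets: 9.5, 0.1, 10.3, 6.6 → max 10.3
E regrets: 14.1, 2.2, 5.8, 4.4 → max 14.1
F regrets: 0.1, 14.0, 17.4, 9.7 → max 17.4
G regrets: 0.0, 8.0, 0.0, 12.6 → max 12.6
Smallest max regret = 10.3 → D.

D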